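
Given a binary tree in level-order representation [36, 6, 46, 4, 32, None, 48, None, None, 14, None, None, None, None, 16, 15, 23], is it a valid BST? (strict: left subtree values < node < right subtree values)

Level-order array: [36, 6, 46, 4, 32, None, 48, None, None, 14, None, None, None, None, 16, 15, 23]
Validate using subtree bounds (lo, hi): at each node, require lo < value < hi,
then recurse left with hi=value and right with lo=value.
Preorder trace (stopping at first violation):
  at node 36 with bounds (-inf, +inf): OK
  at node 6 with bounds (-inf, 36): OK
  at node 4 with bounds (-inf, 6): OK
  at node 32 with bounds (6, 36): OK
  at node 14 with bounds (6, 32): OK
  at node 16 with bounds (14, 32): OK
  at node 15 with bounds (14, 16): OK
  at node 23 with bounds (16, 32): OK
  at node 46 with bounds (36, +inf): OK
  at node 48 with bounds (46, +inf): OK
No violation found at any node.
Result: Valid BST


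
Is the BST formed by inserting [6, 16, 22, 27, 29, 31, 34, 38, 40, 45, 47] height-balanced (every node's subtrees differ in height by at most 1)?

Tree (level-order array): [6, None, 16, None, 22, None, 27, None, 29, None, 31, None, 34, None, 38, None, 40, None, 45, None, 47]
Definition: a tree is height-balanced if, at every node, |h(left) - h(right)| <= 1 (empty subtree has height -1).
Bottom-up per-node check:
  node 47: h_left=-1, h_right=-1, diff=0 [OK], height=0
  node 45: h_left=-1, h_right=0, diff=1 [OK], height=1
  node 40: h_left=-1, h_right=1, diff=2 [FAIL (|-1-1|=2 > 1)], height=2
  node 38: h_left=-1, h_right=2, diff=3 [FAIL (|-1-2|=3 > 1)], height=3
  node 34: h_left=-1, h_right=3, diff=4 [FAIL (|-1-3|=4 > 1)], height=4
  node 31: h_left=-1, h_right=4, diff=5 [FAIL (|-1-4|=5 > 1)], height=5
  node 29: h_left=-1, h_right=5, diff=6 [FAIL (|-1-5|=6 > 1)], height=6
  node 27: h_left=-1, h_right=6, diff=7 [FAIL (|-1-6|=7 > 1)], height=7
  node 22: h_left=-1, h_right=7, diff=8 [FAIL (|-1-7|=8 > 1)], height=8
  node 16: h_left=-1, h_right=8, diff=9 [FAIL (|-1-8|=9 > 1)], height=9
  node 6: h_left=-1, h_right=9, diff=10 [FAIL (|-1-9|=10 > 1)], height=10
Node 40 violates the condition: |-1 - 1| = 2 > 1.
Result: Not balanced


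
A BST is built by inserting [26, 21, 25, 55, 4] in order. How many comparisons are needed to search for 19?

Search path for 19: 26 -> 21 -> 4
Found: False
Comparisons: 3


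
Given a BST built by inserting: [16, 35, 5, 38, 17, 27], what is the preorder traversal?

Tree insertion order: [16, 35, 5, 38, 17, 27]
Tree (level-order array): [16, 5, 35, None, None, 17, 38, None, 27]
Preorder traversal: [16, 5, 35, 17, 27, 38]


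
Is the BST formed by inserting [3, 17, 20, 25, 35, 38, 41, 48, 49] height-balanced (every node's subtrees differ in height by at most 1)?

Tree (level-order array): [3, None, 17, None, 20, None, 25, None, 35, None, 38, None, 41, None, 48, None, 49]
Definition: a tree is height-balanced if, at every node, |h(left) - h(right)| <= 1 (empty subtree has height -1).
Bottom-up per-node check:
  node 49: h_left=-1, h_right=-1, diff=0 [OK], height=0
  node 48: h_left=-1, h_right=0, diff=1 [OK], height=1
  node 41: h_left=-1, h_right=1, diff=2 [FAIL (|-1-1|=2 > 1)], height=2
  node 38: h_left=-1, h_right=2, diff=3 [FAIL (|-1-2|=3 > 1)], height=3
  node 35: h_left=-1, h_right=3, diff=4 [FAIL (|-1-3|=4 > 1)], height=4
  node 25: h_left=-1, h_right=4, diff=5 [FAIL (|-1-4|=5 > 1)], height=5
  node 20: h_left=-1, h_right=5, diff=6 [FAIL (|-1-5|=6 > 1)], height=6
  node 17: h_left=-1, h_right=6, diff=7 [FAIL (|-1-6|=7 > 1)], height=7
  node 3: h_left=-1, h_right=7, diff=8 [FAIL (|-1-7|=8 > 1)], height=8
Node 41 violates the condition: |-1 - 1| = 2 > 1.
Result: Not balanced


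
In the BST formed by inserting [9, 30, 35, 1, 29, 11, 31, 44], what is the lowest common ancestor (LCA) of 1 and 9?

Tree insertion order: [9, 30, 35, 1, 29, 11, 31, 44]
Tree (level-order array): [9, 1, 30, None, None, 29, 35, 11, None, 31, 44]
In a BST, the LCA of p=1, q=9 is the first node v on the
root-to-leaf path with p <= v <= q (go left if both < v, right if both > v).
Walk from root:
  at 9: 1 <= 9 <= 9, this is the LCA
LCA = 9


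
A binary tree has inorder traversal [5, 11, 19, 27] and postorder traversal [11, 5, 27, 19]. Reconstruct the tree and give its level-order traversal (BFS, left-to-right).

Inorder:   [5, 11, 19, 27]
Postorder: [11, 5, 27, 19]
Algorithm: postorder visits root last, so walk postorder right-to-left;
each value is the root of the current inorder slice — split it at that
value, recurse on the right subtree first, then the left.
Recursive splits:
  root=19; inorder splits into left=[5, 11], right=[27]
  root=27; inorder splits into left=[], right=[]
  root=5; inorder splits into left=[], right=[11]
  root=11; inorder splits into left=[], right=[]
Reconstructed level-order: [19, 5, 27, 11]


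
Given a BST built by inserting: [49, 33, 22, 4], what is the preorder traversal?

Tree insertion order: [49, 33, 22, 4]
Tree (level-order array): [49, 33, None, 22, None, 4]
Preorder traversal: [49, 33, 22, 4]


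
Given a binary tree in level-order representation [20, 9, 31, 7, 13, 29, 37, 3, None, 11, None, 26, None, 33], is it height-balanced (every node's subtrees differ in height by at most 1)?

Tree (level-order array): [20, 9, 31, 7, 13, 29, 37, 3, None, 11, None, 26, None, 33]
Definition: a tree is height-balanced if, at every node, |h(left) - h(right)| <= 1 (empty subtree has height -1).
Bottom-up per-node check:
  node 3: h_left=-1, h_right=-1, diff=0 [OK], height=0
  node 7: h_left=0, h_right=-1, diff=1 [OK], height=1
  node 11: h_left=-1, h_right=-1, diff=0 [OK], height=0
  node 13: h_left=0, h_right=-1, diff=1 [OK], height=1
  node 9: h_left=1, h_right=1, diff=0 [OK], height=2
  node 26: h_left=-1, h_right=-1, diff=0 [OK], height=0
  node 29: h_left=0, h_right=-1, diff=1 [OK], height=1
  node 33: h_left=-1, h_right=-1, diff=0 [OK], height=0
  node 37: h_left=0, h_right=-1, diff=1 [OK], height=1
  node 31: h_left=1, h_right=1, diff=0 [OK], height=2
  node 20: h_left=2, h_right=2, diff=0 [OK], height=3
All nodes satisfy the balance condition.
Result: Balanced


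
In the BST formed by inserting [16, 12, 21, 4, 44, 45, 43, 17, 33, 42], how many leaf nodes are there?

Tree built from: [16, 12, 21, 4, 44, 45, 43, 17, 33, 42]
Tree (level-order array): [16, 12, 21, 4, None, 17, 44, None, None, None, None, 43, 45, 33, None, None, None, None, 42]
Rule: A leaf has 0 children.
Per-node child counts:
  node 16: 2 child(ren)
  node 12: 1 child(ren)
  node 4: 0 child(ren)
  node 21: 2 child(ren)
  node 17: 0 child(ren)
  node 44: 2 child(ren)
  node 43: 1 child(ren)
  node 33: 1 child(ren)
  node 42: 0 child(ren)
  node 45: 0 child(ren)
Matching nodes: [4, 17, 42, 45]
Count of leaf nodes: 4


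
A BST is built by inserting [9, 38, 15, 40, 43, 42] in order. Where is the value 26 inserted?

Starting tree (level order): [9, None, 38, 15, 40, None, None, None, 43, 42]
Insertion path: 9 -> 38 -> 15
Result: insert 26 as right child of 15
Final tree (level order): [9, None, 38, 15, 40, None, 26, None, 43, None, None, 42]


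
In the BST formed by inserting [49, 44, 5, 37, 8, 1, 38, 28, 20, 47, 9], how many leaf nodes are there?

Tree built from: [49, 44, 5, 37, 8, 1, 38, 28, 20, 47, 9]
Tree (level-order array): [49, 44, None, 5, 47, 1, 37, None, None, None, None, 8, 38, None, 28, None, None, 20, None, 9]
Rule: A leaf has 0 children.
Per-node child counts:
  node 49: 1 child(ren)
  node 44: 2 child(ren)
  node 5: 2 child(ren)
  node 1: 0 child(ren)
  node 37: 2 child(ren)
  node 8: 1 child(ren)
  node 28: 1 child(ren)
  node 20: 1 child(ren)
  node 9: 0 child(ren)
  node 38: 0 child(ren)
  node 47: 0 child(ren)
Matching nodes: [1, 9, 38, 47]
Count of leaf nodes: 4


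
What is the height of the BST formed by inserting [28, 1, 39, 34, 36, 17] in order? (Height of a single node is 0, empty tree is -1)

Insertion order: [28, 1, 39, 34, 36, 17]
Tree (level-order array): [28, 1, 39, None, 17, 34, None, None, None, None, 36]
Compute height bottom-up (empty subtree = -1):
  height(17) = 1 + max(-1, -1) = 0
  height(1) = 1 + max(-1, 0) = 1
  height(36) = 1 + max(-1, -1) = 0
  height(34) = 1 + max(-1, 0) = 1
  height(39) = 1 + max(1, -1) = 2
  height(28) = 1 + max(1, 2) = 3
Height = 3


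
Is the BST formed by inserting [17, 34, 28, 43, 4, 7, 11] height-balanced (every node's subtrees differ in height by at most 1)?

Tree (level-order array): [17, 4, 34, None, 7, 28, 43, None, 11]
Definition: a tree is height-balanced if, at every node, |h(left) - h(right)| <= 1 (empty subtree has height -1).
Bottom-up per-node check:
  node 11: h_left=-1, h_right=-1, diff=0 [OK], height=0
  node 7: h_left=-1, h_right=0, diff=1 [OK], height=1
  node 4: h_left=-1, h_right=1, diff=2 [FAIL (|-1-1|=2 > 1)], height=2
  node 28: h_left=-1, h_right=-1, diff=0 [OK], height=0
  node 43: h_left=-1, h_right=-1, diff=0 [OK], height=0
  node 34: h_left=0, h_right=0, diff=0 [OK], height=1
  node 17: h_left=2, h_right=1, diff=1 [OK], height=3
Node 4 violates the condition: |-1 - 1| = 2 > 1.
Result: Not balanced


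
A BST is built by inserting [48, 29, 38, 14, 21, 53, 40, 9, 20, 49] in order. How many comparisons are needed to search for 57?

Search path for 57: 48 -> 53
Found: False
Comparisons: 2


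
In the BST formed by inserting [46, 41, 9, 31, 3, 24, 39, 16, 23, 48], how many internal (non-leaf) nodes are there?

Tree built from: [46, 41, 9, 31, 3, 24, 39, 16, 23, 48]
Tree (level-order array): [46, 41, 48, 9, None, None, None, 3, 31, None, None, 24, 39, 16, None, None, None, None, 23]
Rule: An internal node has at least one child.
Per-node child counts:
  node 46: 2 child(ren)
  node 41: 1 child(ren)
  node 9: 2 child(ren)
  node 3: 0 child(ren)
  node 31: 2 child(ren)
  node 24: 1 child(ren)
  node 16: 1 child(ren)
  node 23: 0 child(ren)
  node 39: 0 child(ren)
  node 48: 0 child(ren)
Matching nodes: [46, 41, 9, 31, 24, 16]
Count of internal (non-leaf) nodes: 6


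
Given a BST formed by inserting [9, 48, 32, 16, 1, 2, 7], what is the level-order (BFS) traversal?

Tree insertion order: [9, 48, 32, 16, 1, 2, 7]
Tree (level-order array): [9, 1, 48, None, 2, 32, None, None, 7, 16]
BFS from the root, enqueuing left then right child of each popped node:
  queue [9] -> pop 9, enqueue [1, 48], visited so far: [9]
  queue [1, 48] -> pop 1, enqueue [2], visited so far: [9, 1]
  queue [48, 2] -> pop 48, enqueue [32], visited so far: [9, 1, 48]
  queue [2, 32] -> pop 2, enqueue [7], visited so far: [9, 1, 48, 2]
  queue [32, 7] -> pop 32, enqueue [16], visited so far: [9, 1, 48, 2, 32]
  queue [7, 16] -> pop 7, enqueue [none], visited so far: [9, 1, 48, 2, 32, 7]
  queue [16] -> pop 16, enqueue [none], visited so far: [9, 1, 48, 2, 32, 7, 16]
Result: [9, 1, 48, 2, 32, 7, 16]


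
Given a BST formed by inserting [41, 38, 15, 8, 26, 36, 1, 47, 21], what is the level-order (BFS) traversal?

Tree insertion order: [41, 38, 15, 8, 26, 36, 1, 47, 21]
Tree (level-order array): [41, 38, 47, 15, None, None, None, 8, 26, 1, None, 21, 36]
BFS from the root, enqueuing left then right child of each popped node:
  queue [41] -> pop 41, enqueue [38, 47], visited so far: [41]
  queue [38, 47] -> pop 38, enqueue [15], visited so far: [41, 38]
  queue [47, 15] -> pop 47, enqueue [none], visited so far: [41, 38, 47]
  queue [15] -> pop 15, enqueue [8, 26], visited so far: [41, 38, 47, 15]
  queue [8, 26] -> pop 8, enqueue [1], visited so far: [41, 38, 47, 15, 8]
  queue [26, 1] -> pop 26, enqueue [21, 36], visited so far: [41, 38, 47, 15, 8, 26]
  queue [1, 21, 36] -> pop 1, enqueue [none], visited so far: [41, 38, 47, 15, 8, 26, 1]
  queue [21, 36] -> pop 21, enqueue [none], visited so far: [41, 38, 47, 15, 8, 26, 1, 21]
  queue [36] -> pop 36, enqueue [none], visited so far: [41, 38, 47, 15, 8, 26, 1, 21, 36]
Result: [41, 38, 47, 15, 8, 26, 1, 21, 36]


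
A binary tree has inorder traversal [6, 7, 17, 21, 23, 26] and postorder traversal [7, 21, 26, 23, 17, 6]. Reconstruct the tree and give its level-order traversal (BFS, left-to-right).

Inorder:   [6, 7, 17, 21, 23, 26]
Postorder: [7, 21, 26, 23, 17, 6]
Algorithm: postorder visits root last, so walk postorder right-to-left;
each value is the root of the current inorder slice — split it at that
value, recurse on the right subtree first, then the left.
Recursive splits:
  root=6; inorder splits into left=[], right=[7, 17, 21, 23, 26]
  root=17; inorder splits into left=[7], right=[21, 23, 26]
  root=23; inorder splits into left=[21], right=[26]
  root=26; inorder splits into left=[], right=[]
  root=21; inorder splits into left=[], right=[]
  root=7; inorder splits into left=[], right=[]
Reconstructed level-order: [6, 17, 7, 23, 21, 26]


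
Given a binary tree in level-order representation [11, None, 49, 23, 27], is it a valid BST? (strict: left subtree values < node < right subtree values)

Level-order array: [11, None, 49, 23, 27]
Validate using subtree bounds (lo, hi): at each node, require lo < value < hi,
then recurse left with hi=value and right with lo=value.
Preorder trace (stopping at first violation):
  at node 11 with bounds (-inf, +inf): OK
  at node 49 with bounds (11, +inf): OK
  at node 23 with bounds (11, 49): OK
  at node 27 with bounds (49, +inf): VIOLATION
Node 27 violates its bound: not (49 < 27 < +inf).
Result: Not a valid BST


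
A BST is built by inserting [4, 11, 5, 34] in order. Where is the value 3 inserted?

Starting tree (level order): [4, None, 11, 5, 34]
Insertion path: 4
Result: insert 3 as left child of 4
Final tree (level order): [4, 3, 11, None, None, 5, 34]


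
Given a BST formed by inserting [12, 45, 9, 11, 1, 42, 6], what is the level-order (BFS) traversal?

Tree insertion order: [12, 45, 9, 11, 1, 42, 6]
Tree (level-order array): [12, 9, 45, 1, 11, 42, None, None, 6]
BFS from the root, enqueuing left then right child of each popped node:
  queue [12] -> pop 12, enqueue [9, 45], visited so far: [12]
  queue [9, 45] -> pop 9, enqueue [1, 11], visited so far: [12, 9]
  queue [45, 1, 11] -> pop 45, enqueue [42], visited so far: [12, 9, 45]
  queue [1, 11, 42] -> pop 1, enqueue [6], visited so far: [12, 9, 45, 1]
  queue [11, 42, 6] -> pop 11, enqueue [none], visited so far: [12, 9, 45, 1, 11]
  queue [42, 6] -> pop 42, enqueue [none], visited so far: [12, 9, 45, 1, 11, 42]
  queue [6] -> pop 6, enqueue [none], visited so far: [12, 9, 45, 1, 11, 42, 6]
Result: [12, 9, 45, 1, 11, 42, 6]


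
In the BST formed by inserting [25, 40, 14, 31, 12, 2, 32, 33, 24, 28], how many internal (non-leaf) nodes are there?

Tree built from: [25, 40, 14, 31, 12, 2, 32, 33, 24, 28]
Tree (level-order array): [25, 14, 40, 12, 24, 31, None, 2, None, None, None, 28, 32, None, None, None, None, None, 33]
Rule: An internal node has at least one child.
Per-node child counts:
  node 25: 2 child(ren)
  node 14: 2 child(ren)
  node 12: 1 child(ren)
  node 2: 0 child(ren)
  node 24: 0 child(ren)
  node 40: 1 child(ren)
  node 31: 2 child(ren)
  node 28: 0 child(ren)
  node 32: 1 child(ren)
  node 33: 0 child(ren)
Matching nodes: [25, 14, 12, 40, 31, 32]
Count of internal (non-leaf) nodes: 6


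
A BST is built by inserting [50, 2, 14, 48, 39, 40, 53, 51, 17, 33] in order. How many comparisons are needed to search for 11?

Search path for 11: 50 -> 2 -> 14
Found: False
Comparisons: 3


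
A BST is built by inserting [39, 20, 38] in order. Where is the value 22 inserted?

Starting tree (level order): [39, 20, None, None, 38]
Insertion path: 39 -> 20 -> 38
Result: insert 22 as left child of 38
Final tree (level order): [39, 20, None, None, 38, 22]


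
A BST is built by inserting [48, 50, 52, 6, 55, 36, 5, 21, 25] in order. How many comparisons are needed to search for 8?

Search path for 8: 48 -> 6 -> 36 -> 21
Found: False
Comparisons: 4


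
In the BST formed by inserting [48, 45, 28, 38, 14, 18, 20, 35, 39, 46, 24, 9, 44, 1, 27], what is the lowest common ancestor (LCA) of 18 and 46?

Tree insertion order: [48, 45, 28, 38, 14, 18, 20, 35, 39, 46, 24, 9, 44, 1, 27]
Tree (level-order array): [48, 45, None, 28, 46, 14, 38, None, None, 9, 18, 35, 39, 1, None, None, 20, None, None, None, 44, None, None, None, 24, None, None, None, 27]
In a BST, the LCA of p=18, q=46 is the first node v on the
root-to-leaf path with p <= v <= q (go left if both < v, right if both > v).
Walk from root:
  at 48: both 18 and 46 < 48, go left
  at 45: 18 <= 45 <= 46, this is the LCA
LCA = 45


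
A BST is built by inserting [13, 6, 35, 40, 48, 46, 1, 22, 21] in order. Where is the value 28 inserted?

Starting tree (level order): [13, 6, 35, 1, None, 22, 40, None, None, 21, None, None, 48, None, None, 46]
Insertion path: 13 -> 35 -> 22
Result: insert 28 as right child of 22
Final tree (level order): [13, 6, 35, 1, None, 22, 40, None, None, 21, 28, None, 48, None, None, None, None, 46]


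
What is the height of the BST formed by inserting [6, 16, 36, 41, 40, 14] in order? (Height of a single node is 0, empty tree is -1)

Insertion order: [6, 16, 36, 41, 40, 14]
Tree (level-order array): [6, None, 16, 14, 36, None, None, None, 41, 40]
Compute height bottom-up (empty subtree = -1):
  height(14) = 1 + max(-1, -1) = 0
  height(40) = 1 + max(-1, -1) = 0
  height(41) = 1 + max(0, -1) = 1
  height(36) = 1 + max(-1, 1) = 2
  height(16) = 1 + max(0, 2) = 3
  height(6) = 1 + max(-1, 3) = 4
Height = 4


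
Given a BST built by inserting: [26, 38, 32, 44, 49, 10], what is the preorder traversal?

Tree insertion order: [26, 38, 32, 44, 49, 10]
Tree (level-order array): [26, 10, 38, None, None, 32, 44, None, None, None, 49]
Preorder traversal: [26, 10, 38, 32, 44, 49]


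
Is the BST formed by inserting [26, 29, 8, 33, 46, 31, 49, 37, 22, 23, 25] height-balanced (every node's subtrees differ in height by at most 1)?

Tree (level-order array): [26, 8, 29, None, 22, None, 33, None, 23, 31, 46, None, 25, None, None, 37, 49]
Definition: a tree is height-balanced if, at every node, |h(left) - h(right)| <= 1 (empty subtree has height -1).
Bottom-up per-node check:
  node 25: h_left=-1, h_right=-1, diff=0 [OK], height=0
  node 23: h_left=-1, h_right=0, diff=1 [OK], height=1
  node 22: h_left=-1, h_right=1, diff=2 [FAIL (|-1-1|=2 > 1)], height=2
  node 8: h_left=-1, h_right=2, diff=3 [FAIL (|-1-2|=3 > 1)], height=3
  node 31: h_left=-1, h_right=-1, diff=0 [OK], height=0
  node 37: h_left=-1, h_right=-1, diff=0 [OK], height=0
  node 49: h_left=-1, h_right=-1, diff=0 [OK], height=0
  node 46: h_left=0, h_right=0, diff=0 [OK], height=1
  node 33: h_left=0, h_right=1, diff=1 [OK], height=2
  node 29: h_left=-1, h_right=2, diff=3 [FAIL (|-1-2|=3 > 1)], height=3
  node 26: h_left=3, h_right=3, diff=0 [OK], height=4
Node 22 violates the condition: |-1 - 1| = 2 > 1.
Result: Not balanced


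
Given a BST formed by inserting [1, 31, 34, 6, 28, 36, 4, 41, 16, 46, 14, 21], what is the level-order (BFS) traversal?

Tree insertion order: [1, 31, 34, 6, 28, 36, 4, 41, 16, 46, 14, 21]
Tree (level-order array): [1, None, 31, 6, 34, 4, 28, None, 36, None, None, 16, None, None, 41, 14, 21, None, 46]
BFS from the root, enqueuing left then right child of each popped node:
  queue [1] -> pop 1, enqueue [31], visited so far: [1]
  queue [31] -> pop 31, enqueue [6, 34], visited so far: [1, 31]
  queue [6, 34] -> pop 6, enqueue [4, 28], visited so far: [1, 31, 6]
  queue [34, 4, 28] -> pop 34, enqueue [36], visited so far: [1, 31, 6, 34]
  queue [4, 28, 36] -> pop 4, enqueue [none], visited so far: [1, 31, 6, 34, 4]
  queue [28, 36] -> pop 28, enqueue [16], visited so far: [1, 31, 6, 34, 4, 28]
  queue [36, 16] -> pop 36, enqueue [41], visited so far: [1, 31, 6, 34, 4, 28, 36]
  queue [16, 41] -> pop 16, enqueue [14, 21], visited so far: [1, 31, 6, 34, 4, 28, 36, 16]
  queue [41, 14, 21] -> pop 41, enqueue [46], visited so far: [1, 31, 6, 34, 4, 28, 36, 16, 41]
  queue [14, 21, 46] -> pop 14, enqueue [none], visited so far: [1, 31, 6, 34, 4, 28, 36, 16, 41, 14]
  queue [21, 46] -> pop 21, enqueue [none], visited so far: [1, 31, 6, 34, 4, 28, 36, 16, 41, 14, 21]
  queue [46] -> pop 46, enqueue [none], visited so far: [1, 31, 6, 34, 4, 28, 36, 16, 41, 14, 21, 46]
Result: [1, 31, 6, 34, 4, 28, 36, 16, 41, 14, 21, 46]


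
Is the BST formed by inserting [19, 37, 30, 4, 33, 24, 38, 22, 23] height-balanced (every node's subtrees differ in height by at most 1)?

Tree (level-order array): [19, 4, 37, None, None, 30, 38, 24, 33, None, None, 22, None, None, None, None, 23]
Definition: a tree is height-balanced if, at every node, |h(left) - h(right)| <= 1 (empty subtree has height -1).
Bottom-up per-node check:
  node 4: h_left=-1, h_right=-1, diff=0 [OK], height=0
  node 23: h_left=-1, h_right=-1, diff=0 [OK], height=0
  node 22: h_left=-1, h_right=0, diff=1 [OK], height=1
  node 24: h_left=1, h_right=-1, diff=2 [FAIL (|1--1|=2 > 1)], height=2
  node 33: h_left=-1, h_right=-1, diff=0 [OK], height=0
  node 30: h_left=2, h_right=0, diff=2 [FAIL (|2-0|=2 > 1)], height=3
  node 38: h_left=-1, h_right=-1, diff=0 [OK], height=0
  node 37: h_left=3, h_right=0, diff=3 [FAIL (|3-0|=3 > 1)], height=4
  node 19: h_left=0, h_right=4, diff=4 [FAIL (|0-4|=4 > 1)], height=5
Node 24 violates the condition: |1 - -1| = 2 > 1.
Result: Not balanced


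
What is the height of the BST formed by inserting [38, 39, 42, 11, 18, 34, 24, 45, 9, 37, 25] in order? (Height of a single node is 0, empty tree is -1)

Insertion order: [38, 39, 42, 11, 18, 34, 24, 45, 9, 37, 25]
Tree (level-order array): [38, 11, 39, 9, 18, None, 42, None, None, None, 34, None, 45, 24, 37, None, None, None, 25]
Compute height bottom-up (empty subtree = -1):
  height(9) = 1 + max(-1, -1) = 0
  height(25) = 1 + max(-1, -1) = 0
  height(24) = 1 + max(-1, 0) = 1
  height(37) = 1 + max(-1, -1) = 0
  height(34) = 1 + max(1, 0) = 2
  height(18) = 1 + max(-1, 2) = 3
  height(11) = 1 + max(0, 3) = 4
  height(45) = 1 + max(-1, -1) = 0
  height(42) = 1 + max(-1, 0) = 1
  height(39) = 1 + max(-1, 1) = 2
  height(38) = 1 + max(4, 2) = 5
Height = 5


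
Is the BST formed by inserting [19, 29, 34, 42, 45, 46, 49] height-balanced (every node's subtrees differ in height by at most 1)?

Tree (level-order array): [19, None, 29, None, 34, None, 42, None, 45, None, 46, None, 49]
Definition: a tree is height-balanced if, at every node, |h(left) - h(right)| <= 1 (empty subtree has height -1).
Bottom-up per-node check:
  node 49: h_left=-1, h_right=-1, diff=0 [OK], height=0
  node 46: h_left=-1, h_right=0, diff=1 [OK], height=1
  node 45: h_left=-1, h_right=1, diff=2 [FAIL (|-1-1|=2 > 1)], height=2
  node 42: h_left=-1, h_right=2, diff=3 [FAIL (|-1-2|=3 > 1)], height=3
  node 34: h_left=-1, h_right=3, diff=4 [FAIL (|-1-3|=4 > 1)], height=4
  node 29: h_left=-1, h_right=4, diff=5 [FAIL (|-1-4|=5 > 1)], height=5
  node 19: h_left=-1, h_right=5, diff=6 [FAIL (|-1-5|=6 > 1)], height=6
Node 45 violates the condition: |-1 - 1| = 2 > 1.
Result: Not balanced


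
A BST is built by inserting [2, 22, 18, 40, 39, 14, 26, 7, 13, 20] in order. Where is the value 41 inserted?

Starting tree (level order): [2, None, 22, 18, 40, 14, 20, 39, None, 7, None, None, None, 26, None, None, 13]
Insertion path: 2 -> 22 -> 40
Result: insert 41 as right child of 40
Final tree (level order): [2, None, 22, 18, 40, 14, 20, 39, 41, 7, None, None, None, 26, None, None, None, None, 13]


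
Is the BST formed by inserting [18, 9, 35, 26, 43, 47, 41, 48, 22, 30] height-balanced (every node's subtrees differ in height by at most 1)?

Tree (level-order array): [18, 9, 35, None, None, 26, 43, 22, 30, 41, 47, None, None, None, None, None, None, None, 48]
Definition: a tree is height-balanced if, at every node, |h(left) - h(right)| <= 1 (empty subtree has height -1).
Bottom-up per-node check:
  node 9: h_left=-1, h_right=-1, diff=0 [OK], height=0
  node 22: h_left=-1, h_right=-1, diff=0 [OK], height=0
  node 30: h_left=-1, h_right=-1, diff=0 [OK], height=0
  node 26: h_left=0, h_right=0, diff=0 [OK], height=1
  node 41: h_left=-1, h_right=-1, diff=0 [OK], height=0
  node 48: h_left=-1, h_right=-1, diff=0 [OK], height=0
  node 47: h_left=-1, h_right=0, diff=1 [OK], height=1
  node 43: h_left=0, h_right=1, diff=1 [OK], height=2
  node 35: h_left=1, h_right=2, diff=1 [OK], height=3
  node 18: h_left=0, h_right=3, diff=3 [FAIL (|0-3|=3 > 1)], height=4
Node 18 violates the condition: |0 - 3| = 3 > 1.
Result: Not balanced


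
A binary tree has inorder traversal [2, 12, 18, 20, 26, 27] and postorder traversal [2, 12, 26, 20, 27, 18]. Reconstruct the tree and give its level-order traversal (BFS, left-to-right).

Inorder:   [2, 12, 18, 20, 26, 27]
Postorder: [2, 12, 26, 20, 27, 18]
Algorithm: postorder visits root last, so walk postorder right-to-left;
each value is the root of the current inorder slice — split it at that
value, recurse on the right subtree first, then the left.
Recursive splits:
  root=18; inorder splits into left=[2, 12], right=[20, 26, 27]
  root=27; inorder splits into left=[20, 26], right=[]
  root=20; inorder splits into left=[], right=[26]
  root=26; inorder splits into left=[], right=[]
  root=12; inorder splits into left=[2], right=[]
  root=2; inorder splits into left=[], right=[]
Reconstructed level-order: [18, 12, 27, 2, 20, 26]


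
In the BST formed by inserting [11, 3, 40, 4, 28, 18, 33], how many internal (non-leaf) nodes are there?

Tree built from: [11, 3, 40, 4, 28, 18, 33]
Tree (level-order array): [11, 3, 40, None, 4, 28, None, None, None, 18, 33]
Rule: An internal node has at least one child.
Per-node child counts:
  node 11: 2 child(ren)
  node 3: 1 child(ren)
  node 4: 0 child(ren)
  node 40: 1 child(ren)
  node 28: 2 child(ren)
  node 18: 0 child(ren)
  node 33: 0 child(ren)
Matching nodes: [11, 3, 40, 28]
Count of internal (non-leaf) nodes: 4


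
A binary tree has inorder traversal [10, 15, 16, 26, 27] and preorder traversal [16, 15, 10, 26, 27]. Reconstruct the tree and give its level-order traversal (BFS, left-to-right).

Inorder:  [10, 15, 16, 26, 27]
Preorder: [16, 15, 10, 26, 27]
Algorithm: preorder visits root first, so consume preorder in order;
for each root, split the current inorder slice at that value into
left-subtree inorder and right-subtree inorder, then recurse.
Recursive splits:
  root=16; inorder splits into left=[10, 15], right=[26, 27]
  root=15; inorder splits into left=[10], right=[]
  root=10; inorder splits into left=[], right=[]
  root=26; inorder splits into left=[], right=[27]
  root=27; inorder splits into left=[], right=[]
Reconstructed level-order: [16, 15, 26, 10, 27]


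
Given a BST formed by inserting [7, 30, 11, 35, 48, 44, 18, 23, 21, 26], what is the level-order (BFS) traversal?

Tree insertion order: [7, 30, 11, 35, 48, 44, 18, 23, 21, 26]
Tree (level-order array): [7, None, 30, 11, 35, None, 18, None, 48, None, 23, 44, None, 21, 26]
BFS from the root, enqueuing left then right child of each popped node:
  queue [7] -> pop 7, enqueue [30], visited so far: [7]
  queue [30] -> pop 30, enqueue [11, 35], visited so far: [7, 30]
  queue [11, 35] -> pop 11, enqueue [18], visited so far: [7, 30, 11]
  queue [35, 18] -> pop 35, enqueue [48], visited so far: [7, 30, 11, 35]
  queue [18, 48] -> pop 18, enqueue [23], visited so far: [7, 30, 11, 35, 18]
  queue [48, 23] -> pop 48, enqueue [44], visited so far: [7, 30, 11, 35, 18, 48]
  queue [23, 44] -> pop 23, enqueue [21, 26], visited so far: [7, 30, 11, 35, 18, 48, 23]
  queue [44, 21, 26] -> pop 44, enqueue [none], visited so far: [7, 30, 11, 35, 18, 48, 23, 44]
  queue [21, 26] -> pop 21, enqueue [none], visited so far: [7, 30, 11, 35, 18, 48, 23, 44, 21]
  queue [26] -> pop 26, enqueue [none], visited so far: [7, 30, 11, 35, 18, 48, 23, 44, 21, 26]
Result: [7, 30, 11, 35, 18, 48, 23, 44, 21, 26]


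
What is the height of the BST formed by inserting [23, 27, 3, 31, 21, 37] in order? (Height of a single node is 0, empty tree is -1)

Insertion order: [23, 27, 3, 31, 21, 37]
Tree (level-order array): [23, 3, 27, None, 21, None, 31, None, None, None, 37]
Compute height bottom-up (empty subtree = -1):
  height(21) = 1 + max(-1, -1) = 0
  height(3) = 1 + max(-1, 0) = 1
  height(37) = 1 + max(-1, -1) = 0
  height(31) = 1 + max(-1, 0) = 1
  height(27) = 1 + max(-1, 1) = 2
  height(23) = 1 + max(1, 2) = 3
Height = 3


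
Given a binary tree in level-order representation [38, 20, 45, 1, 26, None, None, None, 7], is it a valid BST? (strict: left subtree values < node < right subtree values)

Level-order array: [38, 20, 45, 1, 26, None, None, None, 7]
Validate using subtree bounds (lo, hi): at each node, require lo < value < hi,
then recurse left with hi=value and right with lo=value.
Preorder trace (stopping at first violation):
  at node 38 with bounds (-inf, +inf): OK
  at node 20 with bounds (-inf, 38): OK
  at node 1 with bounds (-inf, 20): OK
  at node 7 with bounds (1, 20): OK
  at node 26 with bounds (20, 38): OK
  at node 45 with bounds (38, +inf): OK
No violation found at any node.
Result: Valid BST


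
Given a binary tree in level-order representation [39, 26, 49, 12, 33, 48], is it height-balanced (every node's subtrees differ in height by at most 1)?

Tree (level-order array): [39, 26, 49, 12, 33, 48]
Definition: a tree is height-balanced if, at every node, |h(left) - h(right)| <= 1 (empty subtree has height -1).
Bottom-up per-node check:
  node 12: h_left=-1, h_right=-1, diff=0 [OK], height=0
  node 33: h_left=-1, h_right=-1, diff=0 [OK], height=0
  node 26: h_left=0, h_right=0, diff=0 [OK], height=1
  node 48: h_left=-1, h_right=-1, diff=0 [OK], height=0
  node 49: h_left=0, h_right=-1, diff=1 [OK], height=1
  node 39: h_left=1, h_right=1, diff=0 [OK], height=2
All nodes satisfy the balance condition.
Result: Balanced


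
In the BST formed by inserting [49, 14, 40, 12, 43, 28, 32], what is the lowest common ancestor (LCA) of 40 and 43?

Tree insertion order: [49, 14, 40, 12, 43, 28, 32]
Tree (level-order array): [49, 14, None, 12, 40, None, None, 28, 43, None, 32]
In a BST, the LCA of p=40, q=43 is the first node v on the
root-to-leaf path with p <= v <= q (go left if both < v, right if both > v).
Walk from root:
  at 49: both 40 and 43 < 49, go left
  at 14: both 40 and 43 > 14, go right
  at 40: 40 <= 40 <= 43, this is the LCA
LCA = 40


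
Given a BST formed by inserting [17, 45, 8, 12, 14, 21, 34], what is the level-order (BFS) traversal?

Tree insertion order: [17, 45, 8, 12, 14, 21, 34]
Tree (level-order array): [17, 8, 45, None, 12, 21, None, None, 14, None, 34]
BFS from the root, enqueuing left then right child of each popped node:
  queue [17] -> pop 17, enqueue [8, 45], visited so far: [17]
  queue [8, 45] -> pop 8, enqueue [12], visited so far: [17, 8]
  queue [45, 12] -> pop 45, enqueue [21], visited so far: [17, 8, 45]
  queue [12, 21] -> pop 12, enqueue [14], visited so far: [17, 8, 45, 12]
  queue [21, 14] -> pop 21, enqueue [34], visited so far: [17, 8, 45, 12, 21]
  queue [14, 34] -> pop 14, enqueue [none], visited so far: [17, 8, 45, 12, 21, 14]
  queue [34] -> pop 34, enqueue [none], visited so far: [17, 8, 45, 12, 21, 14, 34]
Result: [17, 8, 45, 12, 21, 14, 34]


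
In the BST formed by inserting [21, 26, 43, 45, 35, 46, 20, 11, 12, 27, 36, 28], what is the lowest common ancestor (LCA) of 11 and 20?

Tree insertion order: [21, 26, 43, 45, 35, 46, 20, 11, 12, 27, 36, 28]
Tree (level-order array): [21, 20, 26, 11, None, None, 43, None, 12, 35, 45, None, None, 27, 36, None, 46, None, 28]
In a BST, the LCA of p=11, q=20 is the first node v on the
root-to-leaf path with p <= v <= q (go left if both < v, right if both > v).
Walk from root:
  at 21: both 11 and 20 < 21, go left
  at 20: 11 <= 20 <= 20, this is the LCA
LCA = 20


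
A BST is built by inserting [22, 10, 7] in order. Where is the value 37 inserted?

Starting tree (level order): [22, 10, None, 7]
Insertion path: 22
Result: insert 37 as right child of 22
Final tree (level order): [22, 10, 37, 7]


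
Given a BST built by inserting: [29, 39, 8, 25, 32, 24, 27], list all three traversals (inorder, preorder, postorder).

Tree insertion order: [29, 39, 8, 25, 32, 24, 27]
Tree (level-order array): [29, 8, 39, None, 25, 32, None, 24, 27]
Inorder (L, root, R): [8, 24, 25, 27, 29, 32, 39]
Preorder (root, L, R): [29, 8, 25, 24, 27, 39, 32]
Postorder (L, R, root): [24, 27, 25, 8, 32, 39, 29]


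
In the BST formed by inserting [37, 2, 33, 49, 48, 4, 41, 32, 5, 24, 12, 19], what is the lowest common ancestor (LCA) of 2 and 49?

Tree insertion order: [37, 2, 33, 49, 48, 4, 41, 32, 5, 24, 12, 19]
Tree (level-order array): [37, 2, 49, None, 33, 48, None, 4, None, 41, None, None, 32, None, None, 5, None, None, 24, 12, None, None, 19]
In a BST, the LCA of p=2, q=49 is the first node v on the
root-to-leaf path with p <= v <= q (go left if both < v, right if both > v).
Walk from root:
  at 37: 2 <= 37 <= 49, this is the LCA
LCA = 37


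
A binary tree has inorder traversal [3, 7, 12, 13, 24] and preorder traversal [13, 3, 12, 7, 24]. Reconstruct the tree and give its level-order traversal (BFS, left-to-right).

Inorder:  [3, 7, 12, 13, 24]
Preorder: [13, 3, 12, 7, 24]
Algorithm: preorder visits root first, so consume preorder in order;
for each root, split the current inorder slice at that value into
left-subtree inorder and right-subtree inorder, then recurse.
Recursive splits:
  root=13; inorder splits into left=[3, 7, 12], right=[24]
  root=3; inorder splits into left=[], right=[7, 12]
  root=12; inorder splits into left=[7], right=[]
  root=7; inorder splits into left=[], right=[]
  root=24; inorder splits into left=[], right=[]
Reconstructed level-order: [13, 3, 24, 12, 7]


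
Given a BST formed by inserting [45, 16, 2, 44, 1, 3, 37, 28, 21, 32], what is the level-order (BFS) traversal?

Tree insertion order: [45, 16, 2, 44, 1, 3, 37, 28, 21, 32]
Tree (level-order array): [45, 16, None, 2, 44, 1, 3, 37, None, None, None, None, None, 28, None, 21, 32]
BFS from the root, enqueuing left then right child of each popped node:
  queue [45] -> pop 45, enqueue [16], visited so far: [45]
  queue [16] -> pop 16, enqueue [2, 44], visited so far: [45, 16]
  queue [2, 44] -> pop 2, enqueue [1, 3], visited so far: [45, 16, 2]
  queue [44, 1, 3] -> pop 44, enqueue [37], visited so far: [45, 16, 2, 44]
  queue [1, 3, 37] -> pop 1, enqueue [none], visited so far: [45, 16, 2, 44, 1]
  queue [3, 37] -> pop 3, enqueue [none], visited so far: [45, 16, 2, 44, 1, 3]
  queue [37] -> pop 37, enqueue [28], visited so far: [45, 16, 2, 44, 1, 3, 37]
  queue [28] -> pop 28, enqueue [21, 32], visited so far: [45, 16, 2, 44, 1, 3, 37, 28]
  queue [21, 32] -> pop 21, enqueue [none], visited so far: [45, 16, 2, 44, 1, 3, 37, 28, 21]
  queue [32] -> pop 32, enqueue [none], visited so far: [45, 16, 2, 44, 1, 3, 37, 28, 21, 32]
Result: [45, 16, 2, 44, 1, 3, 37, 28, 21, 32]


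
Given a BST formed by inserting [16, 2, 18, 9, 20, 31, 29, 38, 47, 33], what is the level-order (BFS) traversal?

Tree insertion order: [16, 2, 18, 9, 20, 31, 29, 38, 47, 33]
Tree (level-order array): [16, 2, 18, None, 9, None, 20, None, None, None, 31, 29, 38, None, None, 33, 47]
BFS from the root, enqueuing left then right child of each popped node:
  queue [16] -> pop 16, enqueue [2, 18], visited so far: [16]
  queue [2, 18] -> pop 2, enqueue [9], visited so far: [16, 2]
  queue [18, 9] -> pop 18, enqueue [20], visited so far: [16, 2, 18]
  queue [9, 20] -> pop 9, enqueue [none], visited so far: [16, 2, 18, 9]
  queue [20] -> pop 20, enqueue [31], visited so far: [16, 2, 18, 9, 20]
  queue [31] -> pop 31, enqueue [29, 38], visited so far: [16, 2, 18, 9, 20, 31]
  queue [29, 38] -> pop 29, enqueue [none], visited so far: [16, 2, 18, 9, 20, 31, 29]
  queue [38] -> pop 38, enqueue [33, 47], visited so far: [16, 2, 18, 9, 20, 31, 29, 38]
  queue [33, 47] -> pop 33, enqueue [none], visited so far: [16, 2, 18, 9, 20, 31, 29, 38, 33]
  queue [47] -> pop 47, enqueue [none], visited so far: [16, 2, 18, 9, 20, 31, 29, 38, 33, 47]
Result: [16, 2, 18, 9, 20, 31, 29, 38, 33, 47]


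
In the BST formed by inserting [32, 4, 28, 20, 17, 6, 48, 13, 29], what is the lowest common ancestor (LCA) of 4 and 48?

Tree insertion order: [32, 4, 28, 20, 17, 6, 48, 13, 29]
Tree (level-order array): [32, 4, 48, None, 28, None, None, 20, 29, 17, None, None, None, 6, None, None, 13]
In a BST, the LCA of p=4, q=48 is the first node v on the
root-to-leaf path with p <= v <= q (go left if both < v, right if both > v).
Walk from root:
  at 32: 4 <= 32 <= 48, this is the LCA
LCA = 32


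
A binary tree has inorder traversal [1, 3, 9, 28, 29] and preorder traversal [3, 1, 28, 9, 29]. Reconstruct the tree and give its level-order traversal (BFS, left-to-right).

Inorder:  [1, 3, 9, 28, 29]
Preorder: [3, 1, 28, 9, 29]
Algorithm: preorder visits root first, so consume preorder in order;
for each root, split the current inorder slice at that value into
left-subtree inorder and right-subtree inorder, then recurse.
Recursive splits:
  root=3; inorder splits into left=[1], right=[9, 28, 29]
  root=1; inorder splits into left=[], right=[]
  root=28; inorder splits into left=[9], right=[29]
  root=9; inorder splits into left=[], right=[]
  root=29; inorder splits into left=[], right=[]
Reconstructed level-order: [3, 1, 28, 9, 29]


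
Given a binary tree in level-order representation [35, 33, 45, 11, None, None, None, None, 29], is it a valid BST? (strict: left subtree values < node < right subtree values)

Level-order array: [35, 33, 45, 11, None, None, None, None, 29]
Validate using subtree bounds (lo, hi): at each node, require lo < value < hi,
then recurse left with hi=value and right with lo=value.
Preorder trace (stopping at first violation):
  at node 35 with bounds (-inf, +inf): OK
  at node 33 with bounds (-inf, 35): OK
  at node 11 with bounds (-inf, 33): OK
  at node 29 with bounds (11, 33): OK
  at node 45 with bounds (35, +inf): OK
No violation found at any node.
Result: Valid BST


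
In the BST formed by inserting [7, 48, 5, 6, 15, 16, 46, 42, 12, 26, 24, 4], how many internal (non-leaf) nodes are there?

Tree built from: [7, 48, 5, 6, 15, 16, 46, 42, 12, 26, 24, 4]
Tree (level-order array): [7, 5, 48, 4, 6, 15, None, None, None, None, None, 12, 16, None, None, None, 46, 42, None, 26, None, 24]
Rule: An internal node has at least one child.
Per-node child counts:
  node 7: 2 child(ren)
  node 5: 2 child(ren)
  node 4: 0 child(ren)
  node 6: 0 child(ren)
  node 48: 1 child(ren)
  node 15: 2 child(ren)
  node 12: 0 child(ren)
  node 16: 1 child(ren)
  node 46: 1 child(ren)
  node 42: 1 child(ren)
  node 26: 1 child(ren)
  node 24: 0 child(ren)
Matching nodes: [7, 5, 48, 15, 16, 46, 42, 26]
Count of internal (non-leaf) nodes: 8


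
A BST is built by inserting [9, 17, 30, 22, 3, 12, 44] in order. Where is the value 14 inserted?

Starting tree (level order): [9, 3, 17, None, None, 12, 30, None, None, 22, 44]
Insertion path: 9 -> 17 -> 12
Result: insert 14 as right child of 12
Final tree (level order): [9, 3, 17, None, None, 12, 30, None, 14, 22, 44]


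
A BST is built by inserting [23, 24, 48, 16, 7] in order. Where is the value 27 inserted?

Starting tree (level order): [23, 16, 24, 7, None, None, 48]
Insertion path: 23 -> 24 -> 48
Result: insert 27 as left child of 48
Final tree (level order): [23, 16, 24, 7, None, None, 48, None, None, 27]


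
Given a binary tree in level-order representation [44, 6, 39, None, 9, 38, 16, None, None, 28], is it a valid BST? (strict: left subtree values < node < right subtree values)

Level-order array: [44, 6, 39, None, 9, 38, 16, None, None, 28]
Validate using subtree bounds (lo, hi): at each node, require lo < value < hi,
then recurse left with hi=value and right with lo=value.
Preorder trace (stopping at first violation):
  at node 44 with bounds (-inf, +inf): OK
  at node 6 with bounds (-inf, 44): OK
  at node 9 with bounds (6, 44): OK
  at node 39 with bounds (44, +inf): VIOLATION
Node 39 violates its bound: not (44 < 39 < +inf).
Result: Not a valid BST


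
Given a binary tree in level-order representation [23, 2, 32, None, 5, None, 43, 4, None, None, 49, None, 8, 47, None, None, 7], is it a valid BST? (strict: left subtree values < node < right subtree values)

Level-order array: [23, 2, 32, None, 5, None, 43, 4, None, None, 49, None, 8, 47, None, None, 7]
Validate using subtree bounds (lo, hi): at each node, require lo < value < hi,
then recurse left with hi=value and right with lo=value.
Preorder trace (stopping at first violation):
  at node 23 with bounds (-inf, +inf): OK
  at node 2 with bounds (-inf, 23): OK
  at node 5 with bounds (2, 23): OK
  at node 4 with bounds (2, 5): OK
  at node 8 with bounds (4, 5): VIOLATION
Node 8 violates its bound: not (4 < 8 < 5).
Result: Not a valid BST
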